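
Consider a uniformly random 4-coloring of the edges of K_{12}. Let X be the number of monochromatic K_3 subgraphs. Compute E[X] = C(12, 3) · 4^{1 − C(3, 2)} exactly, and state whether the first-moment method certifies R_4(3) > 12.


E[X] = C(12, 3) · 4^{1 − 3} = 220 · 4^{−2} = 220/16.
As a reduced fraction: E[X] = 55/4 ≈ 13.7500.
Is E[X] < 1? NO.
Since E[X] ≥ 1, the first-moment bound is inconclusive at n = 12; it does NOT by itself certify R_4(3) > 12.

E[X] = 55/4 ≈ 13.7500; E[X] ≥ 1; first-moment method inconclusive here.


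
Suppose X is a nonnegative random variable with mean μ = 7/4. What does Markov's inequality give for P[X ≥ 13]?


μ = E[X] = 7/4, a = 13.
Markov: P[X ≥ 13] ≤ μ/a = (7/4)/13 = 7/52.
Numerically: ≈ 0.1346.
(Since a = 13 > μ = 1.7500, the bound 7/52 is < 1 and informative.)

P[X ≥ 13] ≤ 7/52 ≈ 0.1346.


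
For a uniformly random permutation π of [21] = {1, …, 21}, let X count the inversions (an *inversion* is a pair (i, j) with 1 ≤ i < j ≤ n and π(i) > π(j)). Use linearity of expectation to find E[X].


Write X = Σ X_I over the C(21, 2) = 210 pairs i < j, with X_I the indicator of one inversion.
There are 210 indicators.
For each fixed pair i < j, the values π(i) and π(j) are two distinct elements of {1, …, 21} in uniformly random order; by symmetry P[π(i) > π(j)] = 1/2.
By linearity: E[X] = 210 · (1/2) = C(21, 2) · (1/2) = 210/2 = 105 ≈ 105.00000.

E[X] = 105 = 105.00000.


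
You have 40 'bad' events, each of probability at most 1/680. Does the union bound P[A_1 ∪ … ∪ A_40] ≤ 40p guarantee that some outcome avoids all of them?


Union bound: P[∪_{i=1}^{40} A_i] ≤ Σ_i P[A_i] ≤ 40·p = 40·(1/680) = 1/17.
Numerically: 1/17 ≈ 0.0588.
Is 1/17 < 1? YES.
Since P[∪ A_i] ≤ 1/17 < 1, the complement has P[∩ A_i^c] ≥ 1 − 1/17 = 16/17 > 0, so some outcome avoids every A_i.

40·p = 1/17 ≈ 0.0588; existence CERTIFIED by the union bound.


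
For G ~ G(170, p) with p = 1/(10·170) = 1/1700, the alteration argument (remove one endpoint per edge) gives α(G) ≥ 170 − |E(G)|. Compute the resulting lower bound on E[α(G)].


E[|E(G)|] = C(170, 2)·p = 14365 · (1/1700) = 169/20.
E[α(G)] ≥ n − E[|E(G)|] = 170 − 169/20 = 3231/20.
Numerically: ≈ 161.5500.
(This is only a lower bound; the true E[α(G)] may be larger.)

E[α(G)] ≥ 3231/20 ≈ 161.5500.


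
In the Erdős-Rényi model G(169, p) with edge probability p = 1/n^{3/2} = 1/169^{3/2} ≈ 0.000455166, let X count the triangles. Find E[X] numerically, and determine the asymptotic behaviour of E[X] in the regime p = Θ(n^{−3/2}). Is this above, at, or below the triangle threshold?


Number of potential triangles: C(169, 3) = 790244.
Each occurs with probability p³ ≈ (0.000455166)³ ≈ 9.42995954e-11.
By linearity: E[X] = C(169, 3)·p³ ≈ 790244 · 9.42995954e-11 ≈ 0.000075.
Since α = 3/2 > 1, p = c/n^{3/2} = o(1/n) is below the triangle threshold p ~ 1/n. Asymptotically E[X] ~ (c³/6)·n^{3(1−α)} = (1³/6)·n^{-1.5} → 0, so by Markov's inequality G has no triangles w.h.p.

E[X] ≈ 0.000075; in regime p = Θ(1/n^{3/2}) E[X] tends to 0 (below the triangle threshold p ~ 1/n).


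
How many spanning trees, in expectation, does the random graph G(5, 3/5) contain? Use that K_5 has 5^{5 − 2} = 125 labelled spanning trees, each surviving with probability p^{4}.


K_5 has 5^{5 − 2} = 125 labelled spanning trees.
For each such spanning tree H, let X_H = 1 if all 4 edges of H are present in G. Then P[X_H = 1] = p^{4} = (3/5)^{4} = 81/625.
By linearity of expectation: E[X] = Σ_H E[X_H] = 125 · p^{4} = 125 · 81/625 = 81/5.
Numerically: E[X] ≈ 16.2.

E[X] = 125 · (3/5)^{4} = 81/5 ≈ 16.2.


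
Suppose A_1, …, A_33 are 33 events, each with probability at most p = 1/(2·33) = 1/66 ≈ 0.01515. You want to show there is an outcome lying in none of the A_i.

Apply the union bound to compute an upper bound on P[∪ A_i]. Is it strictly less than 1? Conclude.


Union bound: P[∪_{i=1}^{33} A_i] ≤ Σ_i P[A_i] ≤ 33·p = 33·(1/66) = 1/2.
Numerically: 1/2 ≈ 0.50000.
Is 1/2 < 1? YES.
Since P[∪ A_i] ≤ 1/2 < 1, the complement has P[∩ A_i^c] ≥ 1 − 1/2 = 1/2 > 0, so some outcome avoids every A_i.

33·p = 1/2 ≈ 0.50000; existence CERTIFIED by the union bound.


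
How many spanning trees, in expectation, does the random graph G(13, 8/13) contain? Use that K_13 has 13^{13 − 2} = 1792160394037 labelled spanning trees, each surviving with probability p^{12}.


K_13 has 13^{13 − 2} = 1792160394037 labelled spanning trees.
For each such spanning tree H, let X_H = 1 if all 12 edges of H are present in G. Then P[X_H = 1] = p^{12} = (8/13)^{12} = 68719476736/23298085122481.
By linearity of expectation: E[X] = Σ_H E[X_H] = 1792160394037 · p^{12} = 1792160394037 · 68719476736/23298085122481 = 68719476736/13.
Numerically: E[X] ≈ 5.28611e+09.

E[X] = 1792160394037 · (8/13)^{12} = 68719476736/13 ≈ 5.28611e+09.


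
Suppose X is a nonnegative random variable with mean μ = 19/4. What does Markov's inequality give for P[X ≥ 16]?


μ = E[X] = 19/4, a = 16.
Markov: P[X ≥ 16] ≤ μ/a = (19/4)/16 = 19/64.
Numerically: ≈ 0.2969.
(Since a = 16 > μ = 4.7500, the bound 19/64 is < 1 and informative.)

P[X ≥ 16] ≤ 19/64 ≈ 0.2969.


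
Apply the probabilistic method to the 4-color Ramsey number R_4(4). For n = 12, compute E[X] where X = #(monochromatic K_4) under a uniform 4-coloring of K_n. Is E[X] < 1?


E[X] = C(12, 4) · 4^{1 − 6} = 495 · 4^{−5} = 495/1024.
As a reduced fraction: E[X] = 495/1024 ≈ 0.483398.
Is E[X] < 1? YES.
Since E[X] < 1, there exists a 4-coloring of K_{12} with no monochromatic K_4; hence R_4(4) > 12.

E[X] = 495/1024 ≈ 0.483398; E[X] < 1, so R_4(4) > 12.


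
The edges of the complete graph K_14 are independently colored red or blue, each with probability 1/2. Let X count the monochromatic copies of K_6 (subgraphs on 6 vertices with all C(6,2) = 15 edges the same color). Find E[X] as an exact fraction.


Let X = Σ_S X_S over the C(14, 6) = 3003 subsets S of size 6, where X_S = 1 if the K_6 on S is monochromatic.
For a fixed S, the K_6 on S has C(6, 2) = 15 edges. P[all 15 edges red] = (1/2)^15, and likewise for blue, so P[monochromatic] = 2·(1/2)^15 = 2^{1 − 15} = 1/16384.
By linearity: E[X] = C(14, 6) · 2^{1 − 15} = 3003 · 1/16384 = 3003/16384.
Numerically: E[X] ≈ 0.18329.

E[X] = C(14,6)·2^(1−C(6,2)) = 3003/16384 ≈ 0.18329.


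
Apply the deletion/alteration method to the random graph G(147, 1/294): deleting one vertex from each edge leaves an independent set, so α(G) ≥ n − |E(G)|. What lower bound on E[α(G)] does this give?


E[|E(G)|] = C(147, 2)·p = 10731 · (1/294) = 73/2.
E[α(G)] ≥ n − E[|E(G)|] = 147 − 73/2 = 221/2.
Numerically: ≈ 110.50000.
(This is only a lower bound; the true E[α(G)] may be larger.)

E[α(G)] ≥ 221/2 ≈ 110.50000.


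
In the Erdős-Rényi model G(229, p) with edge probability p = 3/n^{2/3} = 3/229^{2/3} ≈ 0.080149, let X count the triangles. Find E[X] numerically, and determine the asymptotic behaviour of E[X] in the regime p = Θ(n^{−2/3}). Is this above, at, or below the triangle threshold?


Number of potential triangles: C(229, 3) = 1975354.
Each occurs with probability p³ ≈ (0.080149)³ ≈ 5.1486432e-04.
By linearity: E[X] = C(229, 3)·p³ ≈ 1975354 · 5.1486432e-04 ≈ 1017.03930.
Since α = 2/3 < 1, p = c/n^{2/3} ≫ 1/n is above the triangle threshold p ~ 1/n. Asymptotically E[X] ~ (c³/6)·n^{3(1−α)} = (3³/6)·n^{1} → ∞; triangles are abundant w.h.p.

E[X] ≈ 1017.03930; in regime p = Θ(1/n^{2/3}) E[X] diverges (above the triangle threshold p ~ 1/n).


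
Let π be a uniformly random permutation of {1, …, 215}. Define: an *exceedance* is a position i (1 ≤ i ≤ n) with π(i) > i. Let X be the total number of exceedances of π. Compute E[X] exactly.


Write X = Σ_{i=1}^{215} X_i, where X_i = 1_{π(i) > i}.
For each fixed i, π(i) is uniform over {1, …, 215} (marginal of a uniform permutation), so P[π(i) > i] = (n − i)/n. Summing: Σ_{i=1}^{215} (n − i)/n = (0 + 1 + … + 214)/215 = 215(215 − 1)/(2·215) = (215 − 1)/2.
Hence E[X] = Σ_{i=1}^{215} (215 − i)/215 = 107 ≈ 107.000000.

E[X] = 107 = 107.000000.


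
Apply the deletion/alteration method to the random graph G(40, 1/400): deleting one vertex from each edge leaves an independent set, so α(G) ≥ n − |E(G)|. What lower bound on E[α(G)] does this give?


E[|E(G)|] = C(40, 2)·p = 780 · (1/400) = 39/20.
E[α(G)] ≥ n − E[|E(G)|] = 40 − 39/20 = 761/20.
Numerically: ≈ 38.0500.
(This is only a lower bound; the true E[α(G)] may be larger.)

E[α(G)] ≥ 761/20 ≈ 38.0500.


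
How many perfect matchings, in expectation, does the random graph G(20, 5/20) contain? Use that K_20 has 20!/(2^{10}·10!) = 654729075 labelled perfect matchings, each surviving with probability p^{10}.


K_20 has 20!/(2^{10}·10!) = 654729075 labelled perfect matchings.
For each such perfect matching H, let X_H = 1 if all 10 edges of H are present in G. Then P[X_H = 1] = p^{10} = (1/4)^{10} = 1/1048576.
Summing the indicators: E[X] = Σ_H E[X_H] = 654729075 · p^{10} = 654729075 · 1/1048576 = 654729075/1048576.
Numerically: E[X] ≈ 624.

E[X] = 654729075 · (1/4)^{10} = 654729075/1048576 ≈ 624.


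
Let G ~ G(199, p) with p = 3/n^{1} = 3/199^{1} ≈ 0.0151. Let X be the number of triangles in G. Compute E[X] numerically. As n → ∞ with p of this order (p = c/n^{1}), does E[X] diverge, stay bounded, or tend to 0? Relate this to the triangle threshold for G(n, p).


Number of potential triangles: C(199, 3) = 1293699.
Each occurs with probability p³ ≈ (0.0151)³ ≈ 3.42614e-06.
By linearity: E[X] = C(199, 3)·p³ ≈ 1293699 · 3.42614e-06 ≈ 4.432.
Here α = 1, so p = 3/n is exactly at the triangle threshold p ~ 1/n. Asymptotically E[X] → c³/6 = 3³/6 = 9/2 ≈ 4.500, a bounded constant. In this regime the triangle count is asymptotically Poisson(c³/6).

E[X] ≈ 4.432; in regime p = Θ(1/n^{1}) E[X] stays bounded (at the triangle threshold p ~ 1/n).


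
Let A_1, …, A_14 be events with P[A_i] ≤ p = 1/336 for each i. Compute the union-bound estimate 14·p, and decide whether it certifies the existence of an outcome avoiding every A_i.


Union bound: P[∪_{i=1}^{14} A_i] ≤ Σ_i P[A_i] ≤ 14·p = 14·(1/336) = 1/24.
Numerically: 1/24 ≈ 0.042.
Is 1/24 < 1? YES.
Since P[∪ A_i] ≤ 1/24 < 1, the complement has P[∩ A_i^c] ≥ 1 − 1/24 = 23/24 > 0, so some outcome avoids every A_i.

14·p = 1/24 ≈ 0.042; existence CERTIFIED by the union bound.


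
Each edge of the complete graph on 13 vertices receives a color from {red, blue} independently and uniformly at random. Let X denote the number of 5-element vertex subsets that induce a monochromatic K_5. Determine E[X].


Let X = Σ_S X_S over the C(13, 5) = 1287 subsets S of size 5, where X_S = 1 if the K_5 on S is monochromatic.
For a fixed S, the K_5 on S has C(5, 2) = 10 edges. P[all 10 edges red] = (1/2)^10, and likewise for blue, so P[monochromatic] = 2·(1/2)^10 = 2^{1 − 10} = 1/512.
By linearity: E[X] = C(13, 5) · 2^{1 − 10} = 1287 · 1/512 = 1287/512.
Numerically: E[X] ≈ 2.514.

E[X] = C(13,5)·2^(1−C(5,2)) = 1287/512 ≈ 2.514.


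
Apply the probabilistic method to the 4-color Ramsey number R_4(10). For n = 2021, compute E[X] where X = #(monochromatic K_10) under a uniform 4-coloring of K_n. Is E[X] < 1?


E[X] = C(2021, 10) · 4^{1 − 45} = 306347841644770462864800616 · 4^{−44} = 306347841644770462864800616/309485009821345068724781056.
As a reduced fraction: E[X] = 38293480205596307858100077/38685626227668133590597632 ≈ 0.98986.
Is E[X] < 1? YES.
Since E[X] < 1, there exists a 4-coloring of K_{2021} with no monochromatic K_10; hence R_4(10) > 2021.

E[X] = 38293480205596307858100077/38685626227668133590597632 ≈ 0.98986; E[X] < 1, so R_4(10) > 2021.


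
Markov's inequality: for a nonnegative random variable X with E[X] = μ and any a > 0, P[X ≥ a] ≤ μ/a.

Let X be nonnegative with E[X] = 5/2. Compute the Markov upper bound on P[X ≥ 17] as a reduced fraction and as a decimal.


μ = E[X] = 5/2, a = 17.
Markov: P[X ≥ 17] ≤ μ/a = (5/2)/17 = 5/34.
Numerically: ≈ 0.147.
(Since a = 17 > μ = 2.500, the bound 5/34 is < 1 and informative.)

P[X ≥ 17] ≤ 5/34 ≈ 0.147.


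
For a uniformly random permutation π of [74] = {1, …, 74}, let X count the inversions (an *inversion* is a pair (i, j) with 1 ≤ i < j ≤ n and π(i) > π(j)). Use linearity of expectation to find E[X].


Write X = Σ X_I over the C(74, 2) = 2701 pairs i < j, with X_I the indicator of one inversion.
There are 2701 indicators.
For each fixed pair i < j, the values π(i) and π(j) are two distinct elements of {1, …, 74} in uniformly random order; by symmetry P[π(i) > π(j)] = 1/2.
By linearity: E[X] = 2701 · (1/2) = C(74, 2) · (1/2) = 2701/2 = 2701/2 ≈ 1350.500.

E[X] = 2701/2 = 1350.500.


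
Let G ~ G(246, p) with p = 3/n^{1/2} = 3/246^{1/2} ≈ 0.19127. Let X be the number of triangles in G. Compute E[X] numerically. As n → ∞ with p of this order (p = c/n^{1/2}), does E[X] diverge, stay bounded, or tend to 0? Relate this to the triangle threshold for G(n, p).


Number of potential triangles: C(246, 3) = 2450980.
Each occurs with probability p³ ≈ (0.19127)³ ≈ 6.9977932e-03.
By linearity: E[X] = C(246, 3)·p³ ≈ 2450980 · 6.9977932e-03 ≈ 17151.45116.
Since α = 1/2 < 1, p = c/n^{1/2} ≫ 1/n is above the triangle threshold p ~ 1/n. Asymptotically E[X] ~ (c³/6)·n^{3(1−α)} = (3³/6)·n^{1.5} → ∞; triangles are abundant w.h.p.

E[X] ≈ 17151.45116; in regime p = Θ(1/n^{1/2}) E[X] diverges (above the triangle threshold p ~ 1/n).


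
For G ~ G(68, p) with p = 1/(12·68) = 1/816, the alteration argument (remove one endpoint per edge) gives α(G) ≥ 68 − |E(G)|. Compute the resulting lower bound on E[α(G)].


E[|E(G)|] = C(68, 2)·p = 2278 · (1/816) = 67/24.
E[α(G)] ≥ n − E[|E(G)|] = 68 − 67/24 = 1565/24.
Numerically: ≈ 65.208.
(This is only a lower bound; the true E[α(G)] may be larger.)

E[α(G)] ≥ 1565/24 ≈ 65.208.


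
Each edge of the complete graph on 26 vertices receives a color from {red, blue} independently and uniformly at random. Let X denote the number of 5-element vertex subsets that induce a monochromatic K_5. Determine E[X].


Let X = Σ_S X_S over the C(26, 5) = 65780 subsets S of size 5, where X_S = 1 if the K_5 on S is monochromatic.
For a fixed S, the K_5 on S has C(5, 2) = 10 edges. P[all 10 edges red] = (1/2)^10, and likewise for blue, so P[monochromatic] = 2·(1/2)^10 = 2^{1 − 10} = 1/512.
Summing: E[X] = C(26, 5) · 2^{1 − 10} = 65780 · 1/512 = 16445/128.
Numerically: E[X] ≈ 128.476562.

E[X] = C(26,5)·2^(1−C(5,2)) = 16445/128 ≈ 128.476562.


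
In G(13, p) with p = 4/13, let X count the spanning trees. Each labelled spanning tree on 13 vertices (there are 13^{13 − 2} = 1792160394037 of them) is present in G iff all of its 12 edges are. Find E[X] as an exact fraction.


K_13 has 13^{13 − 2} = 1792160394037 labelled spanning trees.
For each such spanning tree H, let X_H = 1 if all 12 edges of H are present in G. Then P[X_H = 1] = p^{12} = (4/13)^{12} = 16777216/23298085122481.
By linearity of expectation: E[X] = Σ_H E[X_H] = 1792160394037 · p^{12} = 1792160394037 · 16777216/23298085122481 = 16777216/13.
Numerically: E[X] ≈ 1.2906e+06.

E[X] = 1792160394037 · (4/13)^{12} = 16777216/13 ≈ 1.2906e+06.


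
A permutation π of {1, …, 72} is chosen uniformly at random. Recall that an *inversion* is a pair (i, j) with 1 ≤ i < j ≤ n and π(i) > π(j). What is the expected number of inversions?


Write X = Σ X_I over the C(72, 2) = 2556 pairs i < j, with X_I the indicator of one inversion.
There are 2556 indicators.
For each fixed pair i < j, the values π(i) and π(j) are two distinct elements of {1, …, 72} in uniformly random order; by symmetry P[π(i) > π(j)] = 1/2.
By linearity: E[X] = 2556 · (1/2) = C(72, 2) · (1/2) = 2556/2 = 1278 ≈ 1278.0000.

E[X] = 1278 = 1278.0000.


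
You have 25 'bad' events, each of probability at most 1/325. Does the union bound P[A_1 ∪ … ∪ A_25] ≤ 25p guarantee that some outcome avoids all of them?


Union bound: P[∪_{i=1}^{25} A_i] ≤ Σ_i P[A_i] ≤ 25·p = 25·(1/325) = 1/13.
Numerically: 1/13 ≈ 0.0769231.
Is 1/13 < 1? YES.
Since P[∪ A_i] ≤ 1/13 < 1, the complement has P[∩ A_i^c] ≥ 1 − 1/13 = 12/13 > 0, so some outcome avoids every A_i.

25·p = 1/13 ≈ 0.0769231; existence CERTIFIED by the union bound.


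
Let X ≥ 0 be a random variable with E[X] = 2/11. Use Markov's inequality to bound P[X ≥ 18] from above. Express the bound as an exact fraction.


μ = E[X] = 2/11, a = 18.
Markov: P[X ≥ 18] ≤ μ/a = (2/11)/18 = 1/99.
Numerically: ≈ 0.0101.
(Since a = 18 > μ = 0.1818, the bound 1/99 is < 1 and informative.)

P[X ≥ 18] ≤ 1/99 ≈ 0.0101.


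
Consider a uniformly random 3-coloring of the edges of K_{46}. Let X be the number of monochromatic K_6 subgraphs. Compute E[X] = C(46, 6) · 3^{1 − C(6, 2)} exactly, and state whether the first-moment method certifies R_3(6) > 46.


E[X] = C(46, 6) · 3^{1 − 15} = 9366819 · 3^{−14} = 9366819/4782969.
As a reduced fraction: E[X] = 3122273/1594323 ≈ 1.9584.
Is E[X] < 1? NO.
Since E[X] ≥ 1, the first-moment bound is inconclusive at n = 46; it does NOT by itself certify R_3(6) > 46.

E[X] = 3122273/1594323 ≈ 1.9584; E[X] ≥ 1; first-moment method inconclusive here.


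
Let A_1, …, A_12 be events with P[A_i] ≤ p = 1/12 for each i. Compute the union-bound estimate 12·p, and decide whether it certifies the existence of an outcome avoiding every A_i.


Union bound: P[∪_{i=1}^{12} A_i] ≤ Σ_i P[A_i] ≤ 12·p = 12·(1/12) = 1.
Numerically: 1 ≈ 1.0000000.
Is 1 < 1? NO.
Since the bound 1 is ≥ 1, the union bound is uninformative here; it does NOT by itself certify existence.

12·p = 1 ≈ 1.0000000; existence NOT certified by the union bound.


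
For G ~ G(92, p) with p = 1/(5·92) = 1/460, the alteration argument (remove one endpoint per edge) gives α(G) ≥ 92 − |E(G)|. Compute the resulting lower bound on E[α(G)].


E[|E(G)|] = C(92, 2)·p = 4186 · (1/460) = 91/10.
E[α(G)] ≥ n − E[|E(G)|] = 92 − 91/10 = 829/10.
Numerically: ≈ 82.9000.
(This is only a lower bound; the true E[α(G)] may be larger.)

E[α(G)] ≥ 829/10 ≈ 82.9000.


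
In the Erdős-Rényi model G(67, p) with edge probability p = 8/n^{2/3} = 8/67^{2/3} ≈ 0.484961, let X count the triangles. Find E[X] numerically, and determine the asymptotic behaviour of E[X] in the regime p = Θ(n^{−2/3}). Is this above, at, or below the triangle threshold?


Number of potential triangles: C(67, 3) = 47905.
Each occurs with probability p³ ≈ (0.484961)³ ≈ 1.14056583e-01.
By linearity: E[X] = C(67, 3)·p³ ≈ 47905 · 1.14056583e-01 ≈ 5463.880597.
Since α = 2/3 < 1, p = c/n^{2/3} ≫ 1/n is above the triangle threshold p ~ 1/n. Asymptotically E[X] ~ (c³/6)·n^{3(1−α)} = (8³/6)·n^{1} → ∞; triangles are abundant w.h.p.

E[X] ≈ 5463.880597; in regime p = Θ(1/n^{2/3}) E[X] diverges (above the triangle threshold p ~ 1/n).


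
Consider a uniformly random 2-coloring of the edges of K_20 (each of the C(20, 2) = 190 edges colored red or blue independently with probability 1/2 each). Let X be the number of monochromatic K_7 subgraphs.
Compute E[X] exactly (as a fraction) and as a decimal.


Let X = Σ_S X_S over the C(20, 7) = 77520 subsets S of size 7, where X_S = 1 if the K_7 on S is monochromatic.
For a fixed S, the K_7 on S has C(7, 2) = 21 edges. P[all 21 edges red] = (1/2)^21, and likewise for blue, so P[monochromatic] = 2·(1/2)^21 = 2^{1 − 21} = 1/1048576.
By linearity: E[X] = C(20, 7) · 2^{1 − 21} = 77520 · 1/1048576 = 4845/65536.
Numerically: E[X] ≈ 0.0739.

E[X] = C(20,7)·2^(1−C(7,2)) = 4845/65536 ≈ 0.0739.


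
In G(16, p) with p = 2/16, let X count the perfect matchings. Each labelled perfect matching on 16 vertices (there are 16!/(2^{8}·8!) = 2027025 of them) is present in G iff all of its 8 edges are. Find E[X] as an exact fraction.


K_16 has 16!/(2^{8}·8!) = 2027025 labelled perfect matchings.
For each such perfect matching H, let X_H = 1 if all 8 edges of H are present in G. Then P[X_H = 1] = p^{8} = (1/8)^{8} = 1/16777216.
By linearity: E[X] = Σ_H E[X_H] = 2027025 · p^{8} = 2027025 · 1/16777216 = 2027025/16777216.
Numerically: E[X] ≈ 0.121.

E[X] = 2027025 · (1/8)^{8} = 2027025/16777216 ≈ 0.121.


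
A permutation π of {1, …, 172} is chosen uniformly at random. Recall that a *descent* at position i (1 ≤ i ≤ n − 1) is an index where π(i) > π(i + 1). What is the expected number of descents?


Write X = Σ X_I over i = 1, …, 171, with X_I the indicator of one descent.
There are 171 indicators.
For each fixed i, the pair (π(i), π(i+1)) is a uniformly random ordered pair of distinct values from {1, …, 172}; by symmetry P[π(i) > π(i+1)] = 1/2.
By linearity: E[X] = 171 · (1/2) = (172 − 1) · (1/2) = 171/2 ≈ 85.5000.

E[X] = 171/2 = 85.5000.


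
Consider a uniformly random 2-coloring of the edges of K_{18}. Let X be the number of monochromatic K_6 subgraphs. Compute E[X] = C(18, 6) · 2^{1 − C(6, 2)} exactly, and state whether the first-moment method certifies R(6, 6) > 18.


E[X] = C(18, 6) · 2^{1 − 15} = 18564 · 2^{−14} = 18564/16384.
As a reduced fraction: E[X] = 4641/4096 ≈ 1.1330566.
Is E[X] < 1? NO.
Since E[X] ≥ 1, the first-moment bound is inconclusive at n = 18; it does NOT by itself certify R(6, 6) > 18.

E[X] = 4641/4096 ≈ 1.1330566; E[X] ≥ 1; first-moment method inconclusive here.


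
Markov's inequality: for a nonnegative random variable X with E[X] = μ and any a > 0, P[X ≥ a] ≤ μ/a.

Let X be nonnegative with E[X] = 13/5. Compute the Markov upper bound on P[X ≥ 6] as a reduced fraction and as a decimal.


μ = E[X] = 13/5, a = 6.
Markov: P[X ≥ 6] ≤ μ/a = (13/5)/6 = 13/30.
Numerically: ≈ 0.433.
(Since a = 6 > μ = 2.600, the bound 13/30 is < 1 and informative.)

P[X ≥ 6] ≤ 13/30 ≈ 0.433.


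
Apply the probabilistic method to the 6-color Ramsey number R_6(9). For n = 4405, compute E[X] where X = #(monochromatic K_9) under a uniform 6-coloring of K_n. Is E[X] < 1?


E[X] = C(4405, 9) · 6^{1 − 36} = 1706862792900636302463627150 · 6^{−35} = 1706862792900636302463627150/1719070799748422591028658176.
As a reduced fraction: E[X] = 284477132150106050410604525/286511799958070431838109696 ≈ 0.993.
Is E[X] < 1? YES.
Since E[X] < 1, there exists a 6-coloring of K_{4405} with no monochromatic K_9; hence R_6(9) > 4405.

E[X] = 284477132150106050410604525/286511799958070431838109696 ≈ 0.993; E[X] < 1, so R_6(9) > 4405.


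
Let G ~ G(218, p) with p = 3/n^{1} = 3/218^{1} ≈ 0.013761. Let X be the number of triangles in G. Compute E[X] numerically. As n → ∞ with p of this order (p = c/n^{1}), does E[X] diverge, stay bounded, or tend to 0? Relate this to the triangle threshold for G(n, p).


Number of potential triangles: C(218, 3) = 1703016.
Each occurs with probability p³ ≈ (0.013761)³ ≈ 2.6061192e-06.
By linearity: E[X] = C(218, 3)·p³ ≈ 1703016 · 2.6061192e-06 ≈ 4.43826.
Here α = 1, so p = 3/n is exactly at the triangle threshold p ~ 1/n. Asymptotically E[X] → c³/6 = 3³/6 = 9/2 ≈ 4.50000, a bounded constant. In this regime the triangle count is asymptotically Poisson(c³/6).

E[X] ≈ 4.43826; in regime p = Θ(1/n^{1}) E[X] stays bounded (at the triangle threshold p ~ 1/n).


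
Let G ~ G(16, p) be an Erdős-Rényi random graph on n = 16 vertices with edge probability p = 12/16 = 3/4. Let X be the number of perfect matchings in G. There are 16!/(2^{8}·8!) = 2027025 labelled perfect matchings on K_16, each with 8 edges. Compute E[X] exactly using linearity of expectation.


K_16 has 16!/(2^{8}·8!) = 2027025 labelled perfect matchings.
For each such perfect matching H, let X_H = 1 if all 8 edges of H are present in G. Then P[X_H = 1] = p^{8} = (3/4)^{8} = 6561/65536.
Summing the indicators: E[X] = Σ_H E[X_H] = 2027025 · p^{8} = 2027025 · 6561/65536 = 13299311025/65536.
Numerically: E[X] ≈ 2.029e+05.

E[X] = 2027025 · (3/4)^{8} = 13299311025/65536 ≈ 2.029e+05.


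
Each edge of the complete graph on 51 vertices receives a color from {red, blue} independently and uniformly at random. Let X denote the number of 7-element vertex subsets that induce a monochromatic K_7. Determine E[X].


Let X = Σ_S X_S over the C(51, 7) = 115775100 subsets S of size 7, where X_S = 1 if the K_7 on S is monochromatic.
For a fixed S, the K_7 on S has C(7, 2) = 21 edges. P[all 21 edges red] = (1/2)^21, and likewise for blue, so P[monochromatic] = 2·(1/2)^21 = 2^{1 − 21} = 1/1048576.
Summing: E[X] = C(51, 7) · 2^{1 − 21} = 115775100 · 1/1048576 = 28943775/262144.
Numerically: E[X] ≈ 110.41174.

E[X] = C(51,7)·2^(1−C(7,2)) = 28943775/262144 ≈ 110.41174.


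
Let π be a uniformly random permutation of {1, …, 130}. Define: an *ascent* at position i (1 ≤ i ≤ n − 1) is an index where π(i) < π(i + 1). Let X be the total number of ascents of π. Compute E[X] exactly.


Write X = Σ X_I over i = 1, …, 129, with X_I the indicator of one ascent.
There are 129 indicators.
For each fixed i, the pair (π(i), π(i+1)) is a uniformly random ordered pair of distinct values from {1, …, 130}; by symmetry P[π(i) < π(i+1)] = 1/2.
By linearity: E[X] = 129 · (1/2) = (130 − 1) · (1/2) = 129/2 ≈ 64.5000.

E[X] = 129/2 = 64.5000.


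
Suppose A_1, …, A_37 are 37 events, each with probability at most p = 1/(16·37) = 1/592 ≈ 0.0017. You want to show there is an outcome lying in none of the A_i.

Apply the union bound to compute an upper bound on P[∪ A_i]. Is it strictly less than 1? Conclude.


Union bound: P[∪_{i=1}^{37} A_i] ≤ Σ_i P[A_i] ≤ 37·p = 37·(1/592) = 1/16.
Numerically: 1/16 ≈ 0.0625.
Is 1/16 < 1? YES.
Since P[∪ A_i] ≤ 1/16 < 1, the complement has P[∩ A_i^c] ≥ 1 − 1/16 = 15/16 > 0, so some outcome avoids every A_i.

37·p = 1/16 ≈ 0.0625; existence CERTIFIED by the union bound.


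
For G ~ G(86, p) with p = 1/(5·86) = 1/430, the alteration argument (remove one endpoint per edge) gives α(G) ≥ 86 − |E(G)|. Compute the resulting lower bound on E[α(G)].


E[|E(G)|] = C(86, 2)·p = 3655 · (1/430) = 17/2.
E[α(G)] ≥ n − E[|E(G)|] = 86 − 17/2 = 155/2.
Numerically: ≈ 77.500000.
(This is only a lower bound; the true E[α(G)] may be larger.)

E[α(G)] ≥ 155/2 ≈ 77.500000.


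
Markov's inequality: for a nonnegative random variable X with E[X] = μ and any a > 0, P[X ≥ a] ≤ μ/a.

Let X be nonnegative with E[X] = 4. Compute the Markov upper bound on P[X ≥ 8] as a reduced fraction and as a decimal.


μ = E[X] = 4, a = 8.
Markov: P[X ≥ 8] ≤ μ/a = (4)/8 = 1/2.
Numerically: ≈ 0.5000.
(Since a = 8 > μ = 4.0000, the bound 1/2 is < 1 and informative.)

P[X ≥ 8] ≤ 1/2 ≈ 0.5000.


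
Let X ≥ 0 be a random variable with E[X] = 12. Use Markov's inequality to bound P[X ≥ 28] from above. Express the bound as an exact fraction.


μ = E[X] = 12, a = 28.
Markov: P[X ≥ 28] ≤ μ/a = (12)/28 = 3/7.
Numerically: ≈ 0.42857.
(Since a = 28 > μ = 12.00000, the bound 3/7 is < 1 and informative.)

P[X ≥ 28] ≤ 3/7 ≈ 0.42857.


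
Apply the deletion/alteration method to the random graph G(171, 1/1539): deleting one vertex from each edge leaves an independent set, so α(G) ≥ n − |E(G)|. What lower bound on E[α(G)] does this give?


E[|E(G)|] = C(171, 2)·p = 14535 · (1/1539) = 85/9.
E[α(G)] ≥ n − E[|E(G)|] = 171 − 85/9 = 1454/9.
Numerically: ≈ 161.55556.
(This is only a lower bound; the true E[α(G)] may be larger.)

E[α(G)] ≥ 1454/9 ≈ 161.55556.


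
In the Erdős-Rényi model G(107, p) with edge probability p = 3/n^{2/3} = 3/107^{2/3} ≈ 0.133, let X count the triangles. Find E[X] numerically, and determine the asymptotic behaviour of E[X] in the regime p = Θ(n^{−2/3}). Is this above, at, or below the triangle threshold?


Number of potential triangles: C(107, 3) = 198485.
Each occurs with probability p³ ≈ (0.133)³ ≈ 2.35828e-03.
By linearity: E[X] = C(107, 3)·p³ ≈ 198485 · 2.35828e-03 ≈ 468.084.
Since α = 2/3 < 1, p = c/n^{2/3} ≫ 1/n is above the triangle threshold p ~ 1/n. Asymptotically E[X] ~ (c³/6)·n^{3(1−α)} = (3³/6)·n^{1} → ∞; triangles are abundant w.h.p.

E[X] ≈ 468.084; in regime p = Θ(1/n^{2/3}) E[X] diverges (above the triangle threshold p ~ 1/n).


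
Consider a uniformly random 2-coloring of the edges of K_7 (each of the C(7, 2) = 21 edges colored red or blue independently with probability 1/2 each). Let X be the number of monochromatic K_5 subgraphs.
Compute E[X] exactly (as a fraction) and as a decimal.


Let X = Σ_S X_S over the C(7, 5) = 21 subsets S of size 5, where X_S = 1 if the K_5 on S is monochromatic.
For a fixed S, the K_5 on S has C(5, 2) = 10 edges. P[all 10 edges red] = (1/2)^10, and likewise for blue, so P[monochromatic] = 2·(1/2)^10 = 2^{1 − 10} = 1/512.
Summing: E[X] = C(7, 5) · 2^{1 − 10} = 21 · 1/512 = 21/512.
Numerically: E[X] ≈ 0.041.

E[X] = C(7,5)·2^(1−C(5,2)) = 21/512 ≈ 0.041.


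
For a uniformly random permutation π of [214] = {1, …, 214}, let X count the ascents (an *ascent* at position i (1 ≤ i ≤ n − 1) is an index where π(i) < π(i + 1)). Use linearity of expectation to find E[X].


Write X = Σ X_I over i = 1, …, 213, with X_I the indicator of one ascent.
There are 213 indicators.
For each fixed i, the pair (π(i), π(i+1)) is a uniformly random ordered pair of distinct values from {1, …, 214}; by symmetry P[π(i) < π(i+1)] = 1/2.
By linearity: E[X] = 213 · (1/2) = (214 − 1) · (1/2) = 213/2 ≈ 106.500.

E[X] = 213/2 = 106.500.


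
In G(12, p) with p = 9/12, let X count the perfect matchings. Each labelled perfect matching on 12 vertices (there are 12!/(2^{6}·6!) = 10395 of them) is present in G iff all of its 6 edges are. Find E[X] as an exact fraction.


K_12 has 12!/(2^{6}·6!) = 10395 labelled perfect matchings.
For each such perfect matching H, let X_H = 1 if all 6 edges of H are present in G. Then P[X_H = 1] = p^{6} = (3/4)^{6} = 729/4096.
By linearity: E[X] = Σ_H E[X_H] = 10395 · p^{6} = 10395 · 729/4096 = 7577955/4096.
Numerically: E[X] ≈ 1850.09.

E[X] = 10395 · (3/4)^{6} = 7577955/4096 ≈ 1850.09.


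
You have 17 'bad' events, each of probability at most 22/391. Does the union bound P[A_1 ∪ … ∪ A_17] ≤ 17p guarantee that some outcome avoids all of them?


Union bound: P[∪_{i=1}^{17} A_i] ≤ Σ_i P[A_i] ≤ 17·p = 17·(22/391) = 22/23.
Numerically: 22/23 ≈ 0.957.
Is 22/23 < 1? YES.
Since P[∪ A_i] ≤ 22/23 < 1, the complement has P[∩ A_i^c] ≥ 1 − 22/23 = 1/23 > 0, so some outcome avoids every A_i.

17·p = 22/23 ≈ 0.957; existence CERTIFIED by the union bound.


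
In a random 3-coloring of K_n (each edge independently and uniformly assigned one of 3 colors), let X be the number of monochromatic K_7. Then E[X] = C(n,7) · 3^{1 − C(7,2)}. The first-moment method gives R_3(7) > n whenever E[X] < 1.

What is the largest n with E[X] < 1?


We need C(n, 7) · 3^{1 − 21} < 1, i.e. C(n, 7) < 3^{21 − 1} = 3486784401.
Check values of n near the boundary:
  n = 79: C(79, 7) = 2898753715; 2898753715 < 3486784401? YES
  n = 80: C(80, 7) = 3176716400; 3176716400 < 3486784401? YES
  n = 81: C(81, 7) = 3477216600; 3477216600 < 3486784401? YES
  n = 82: C(82, 7) = 3801756816; 3801756816 < 3486784401? NO
The largest n with C(n, 7) < 3486784401 is n = 81 (where E[X] = 42928600/43046721 ≈ 0.99726). Hence R_3(7) > 81, i.e. R_3(7) ≥ 82.

Largest n = 81; hence R_3(7) > 81.


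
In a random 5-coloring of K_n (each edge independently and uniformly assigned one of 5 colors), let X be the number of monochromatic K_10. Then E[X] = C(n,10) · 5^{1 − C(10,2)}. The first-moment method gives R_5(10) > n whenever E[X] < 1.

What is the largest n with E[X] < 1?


We need C(n, 10) · 5^{1 − 45} < 1, i.e. C(n, 10) < 5^{45 − 1} = 5684341886080801486968994140625.
Check values of n near the boundary:
  n = 5391: C(5391, 10) = 5666344714787188828795213697883; 5666344714787188828795213697883 < 5684341886080801486968994140625? YES
  n = 5392: C(5392, 10) = 5676873040158402483252283957448; 5676873040158402483252283957448 < 5684341886080801486968994140625? YES
  n = 5393: C(5393, 10) = 5687418968154238267170642278008; 5687418968154238267170642278008 < 5684341886080801486968994140625? NO
  n = 5394: C(5394, 10) = 5697982524930156243149785372878; 5697982524930156243149785372878 < 5684341886080801486968994140625? NO
  n = 5395: C(5395, 10) = 5708563736675616143322765475706; 5708563736675616143322765475706 < 5684341886080801486968994140625? NO
The largest n with C(n, 10) < 5684341886080801486968994140625 is n = 5392 (where E[X] = 5676873040158402483252283957448/5684341886080801486968994140625 ≈ 0.99869). Hence R_5(10) > 5392, i.e. R_5(10) ≥ 5393.

Largest n = 5392; hence R_5(10) > 5392.


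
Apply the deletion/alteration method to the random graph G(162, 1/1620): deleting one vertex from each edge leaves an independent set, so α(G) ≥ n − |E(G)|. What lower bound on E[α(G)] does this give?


E[|E(G)|] = C(162, 2)·p = 13041 · (1/1620) = 161/20.
E[α(G)] ≥ n − E[|E(G)|] = 162 − 161/20 = 3079/20.
Numerically: ≈ 153.9500.
(This is only a lower bound; the true E[α(G)] may be larger.)

E[α(G)] ≥ 3079/20 ≈ 153.9500.


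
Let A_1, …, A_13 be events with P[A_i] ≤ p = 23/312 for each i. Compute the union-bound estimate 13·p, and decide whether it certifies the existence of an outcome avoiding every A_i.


Union bound: P[∪_{i=1}^{13} A_i] ≤ Σ_i P[A_i] ≤ 13·p = 13·(23/312) = 23/24.
Numerically: 23/24 ≈ 0.958.
Is 23/24 < 1? YES.
Since P[∪ A_i] ≤ 23/24 < 1, the complement has P[∩ A_i^c] ≥ 1 − 23/24 = 1/24 > 0, so some outcome avoids every A_i.

13·p = 23/24 ≈ 0.958; existence CERTIFIED by the union bound.


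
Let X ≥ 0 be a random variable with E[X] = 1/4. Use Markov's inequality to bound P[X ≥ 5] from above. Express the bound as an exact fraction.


μ = E[X] = 1/4, a = 5.
Markov: P[X ≥ 5] ≤ μ/a = (1/4)/5 = 1/20.
Numerically: ≈ 0.05000.
(Since a = 5 > μ = 0.25000, the bound 1/20 is < 1 and informative.)

P[X ≥ 5] ≤ 1/20 ≈ 0.05000.


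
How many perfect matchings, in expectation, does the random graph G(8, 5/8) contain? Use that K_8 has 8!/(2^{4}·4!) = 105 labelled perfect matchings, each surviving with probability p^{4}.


K_8 has 8!/(2^{4}·4!) = 105 labelled perfect matchings.
For each such perfect matching H, let X_H = 1 if all 4 edges of H are present in G. Then P[X_H = 1] = p^{4} = (5/8)^{4} = 625/4096.
Summing the indicators: E[X] = Σ_H E[X_H] = 105 · p^{4} = 105 · 625/4096 = 65625/4096.
Numerically: E[X] ≈ 16.022.

E[X] = 105 · (5/8)^{4} = 65625/4096 ≈ 16.022.


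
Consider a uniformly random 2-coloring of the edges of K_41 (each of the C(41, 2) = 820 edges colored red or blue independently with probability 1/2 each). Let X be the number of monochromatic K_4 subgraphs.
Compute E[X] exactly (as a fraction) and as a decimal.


Let X = Σ_S X_S over the C(41, 4) = 101270 subsets S of size 4, where X_S = 1 if the K_4 on S is monochromatic.
For a fixed S, the K_4 on S has C(4, 2) = 6 edges. P[all 6 edges red] = (1/2)^6, and likewise for blue, so P[monochromatic] = 2·(1/2)^6 = 2^{1 − 6} = 1/32.
By linearity: E[X] = C(41, 4) · 2^{1 − 6} = 101270 · 1/32 = 50635/16.
Numerically: E[X] ≈ 3164.6875.

E[X] = C(41,4)·2^(1−C(4,2)) = 50635/16 ≈ 3164.6875.


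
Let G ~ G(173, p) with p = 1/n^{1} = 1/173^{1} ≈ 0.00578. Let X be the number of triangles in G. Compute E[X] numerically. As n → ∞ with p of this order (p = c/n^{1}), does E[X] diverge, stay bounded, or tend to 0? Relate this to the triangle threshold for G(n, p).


Number of potential triangles: C(173, 3) = 848046.
Each occurs with probability p³ ≈ (0.00578)³ ≈ 1.93135e-07.
By linearity: E[X] = C(173, 3)·p³ ≈ 848046 · 1.93135e-07 ≈ 0.164.
Here α = 1, so p = 1/n is exactly at the triangle threshold p ~ 1/n. Asymptotically E[X] → c³/6 = 1³/6 = 1/6 ≈ 0.167, a bounded constant. In this regime the triangle count is asymptotically Poisson(c³/6).

E[X] ≈ 0.164; in regime p = Θ(1/n^{1}) E[X] stays bounded (at the triangle threshold p ~ 1/n).


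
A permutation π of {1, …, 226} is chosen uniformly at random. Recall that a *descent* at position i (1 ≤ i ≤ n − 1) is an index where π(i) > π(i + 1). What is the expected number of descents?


Write X = Σ X_I over i = 1, …, 225, with X_I the indicator of one descent.
There are 225 indicators.
For each fixed i, the pair (π(i), π(i+1)) is a uniformly random ordered pair of distinct values from {1, …, 226}; by symmetry P[π(i) > π(i+1)] = 1/2.
By linearity: E[X] = 225 · (1/2) = (226 − 1) · (1/2) = 225/2 ≈ 112.500000.

E[X] = 225/2 = 112.500000.


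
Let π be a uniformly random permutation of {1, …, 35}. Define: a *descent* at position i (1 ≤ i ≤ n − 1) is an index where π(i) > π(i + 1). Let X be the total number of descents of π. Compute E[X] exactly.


Write X = Σ X_I over i = 1, …, 34, with X_I the indicator of one descent.
There are 34 indicators.
For each fixed i, the pair (π(i), π(i+1)) is a uniformly random ordered pair of distinct values from {1, …, 35}; by symmetry P[π(i) > π(i+1)] = 1/2.
By linearity: E[X] = 34 · (1/2) = (35 − 1) · (1/2) = 17 ≈ 17.00000.

E[X] = 17 = 17.00000.


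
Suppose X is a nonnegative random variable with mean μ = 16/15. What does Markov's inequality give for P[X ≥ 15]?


μ = E[X] = 16/15, a = 15.
Markov: P[X ≥ 15] ≤ μ/a = (16/15)/15 = 16/225.
Numerically: ≈ 0.0711.
(Since a = 15 > μ = 1.0667, the bound 16/225 is < 1 and informative.)

P[X ≥ 15] ≤ 16/225 ≈ 0.0711.


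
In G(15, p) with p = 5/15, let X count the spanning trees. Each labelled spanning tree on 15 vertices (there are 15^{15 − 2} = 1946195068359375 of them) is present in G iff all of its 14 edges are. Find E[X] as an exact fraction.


K_15 has 15^{15 − 2} = 1946195068359375 labelled spanning trees.
For each such spanning tree H, let X_H = 1 if all 14 edges of H are present in G. Then P[X_H = 1] = p^{14} = (1/3)^{14} = 1/4782969.
By linearity: E[X] = Σ_H E[X_H] = 1946195068359375 · p^{14} = 1946195068359375 · 1/4782969 = 1220703125/3.
Numerically: E[X] ≈ 4.06901e+08.

E[X] = 1946195068359375 · (1/3)^{14} = 1220703125/3 ≈ 4.06901e+08.


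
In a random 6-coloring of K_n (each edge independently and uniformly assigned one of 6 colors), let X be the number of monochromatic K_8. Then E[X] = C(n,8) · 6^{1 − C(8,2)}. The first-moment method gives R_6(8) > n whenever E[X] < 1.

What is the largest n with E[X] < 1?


We need C(n, 8) · 6^{1 − 28} < 1, i.e. C(n, 8) < 6^{28 − 1} = 1023490369077469249536.
Check values of n near the boundary:
  n = 1592: C(1592, 8) = 1005480414540892933435; 1005480414540892933435 < 1023490369077469249536? YES
  n = 1593: C(1593, 8) = 1010555394551193970323; 1010555394551193970323 < 1023490369077469249536? YES
  n = 1594: C(1594, 8) = 1015652773590544255167; 1015652773590544255167 < 1023490369077469249536? YES
  n = 1595: C(1595, 8) = 1020772636343363633895; 1020772636343363633895 < 1023490369077469249536? YES
  n = 1596: C(1596, 8) = 1025915067760710553965; 1025915067760710553965 < 1023490369077469249536? NO
  n = 1597: C(1597, 8) = 1031080153060953275445; 1031080153060953275445 < 1023490369077469249536? NO
The largest n with C(n, 8) < 1023490369077469249536 is n = 1595 (where E[X] = 113419181815929292655/113721152119718805504 ≈ 0.997345). Hence R_6(8) > 1595, i.e. R_6(8) ≥ 1596.

Largest n = 1595; hence R_6(8) > 1595.


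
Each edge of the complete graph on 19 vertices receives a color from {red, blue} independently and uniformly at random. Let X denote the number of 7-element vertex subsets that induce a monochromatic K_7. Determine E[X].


Let X = Σ_S X_S over the C(19, 7) = 50388 subsets S of size 7, where X_S = 1 if the K_7 on S is monochromatic.
For a fixed S, the K_7 on S has C(7, 2) = 21 edges. P[all 21 edges red] = (1/2)^21, and likewise for blue, so P[monochromatic] = 2·(1/2)^21 = 2^{1 − 21} = 1/1048576.
By linearity of expectation: E[X] = C(19, 7) · 2^{1 − 21} = 50388 · 1/1048576 = 12597/262144.
Numerically: E[X] ≈ 0.048054.

E[X] = C(19,7)·2^(1−C(7,2)) = 12597/262144 ≈ 0.048054.
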